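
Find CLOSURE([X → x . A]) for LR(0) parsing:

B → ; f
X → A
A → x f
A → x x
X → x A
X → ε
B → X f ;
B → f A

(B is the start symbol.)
To compute CLOSURE, for each item [A → α.Bβ] where B is a non-terminal, add [B → .γ] for all productions B → γ; repeat for the newly added items until nothing changes.

Start with: [X → x . A]
  [X → x . A] has the dot before A: add [A → . x f], [A → . x x]
No further items can be added.

CLOSURE = { [A → . x f], [A → . x x], [X → x . A] }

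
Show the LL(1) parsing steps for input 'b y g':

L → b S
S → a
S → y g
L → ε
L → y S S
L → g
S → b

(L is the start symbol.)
LL(1) parsing maintains a stack (initially the start symbol over $) and the input. At each step: if the stack top is a terminal, match it against the current input token; if it is a non-terminal N, replace it with the RHS of M[N, lookahead] (the unique production whose predict set contains the lookahead).

Stack is shown with the top on the left.

Stack  Input    Action
----------------------
L $    b y g $  output L → b S
b S $  b y g $  match 'b'
S $    y g $    output S → y g
y g $  y g $    match 'y'
g $    g $      match 'g'
$      $        accept

The string is accepted.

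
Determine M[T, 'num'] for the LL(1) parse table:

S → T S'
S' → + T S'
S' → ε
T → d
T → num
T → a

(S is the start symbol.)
To find M[T, 'num'], we find productions for T where 'num' is in the predict set (PREDICT(N → α) = (FIRST(α) \ {ε}) ∪ (FOLLOW(N) if α ⇒* ε)).

T → d: PREDICT = { 'd' }
T → num: PREDICT = { 'num' }
  'num' is in predict set, so this production goes in M[T, 'num']
T → a: PREDICT = { 'a' }

M[T, 'num'] = T → num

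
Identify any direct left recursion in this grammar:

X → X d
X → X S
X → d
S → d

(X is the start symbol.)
Yes, X is left-recursive

Direct left recursion occurs when N → N α for some non-terminal N (the right-hand side begins with the left-hand side itself).

X → X d: LEFT RECURSIVE (starts with X)
X → X S: LEFT RECURSIVE (starts with X)
X → d: starts with d
S → d: starts with d

The grammar has direct left recursion on: X.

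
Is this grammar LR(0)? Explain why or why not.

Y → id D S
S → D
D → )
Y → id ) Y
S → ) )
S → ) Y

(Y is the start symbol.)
No. Shift-reduce conflict between [D → ) .] and [Y → . id ) Y]

A grammar is LR(0) if no state in the canonical LR(0) collection has:
  - both a shift item (dot before a terminal) and a complete item (shift-reduce conflict), or
  - two or more complete items (reduce-reduce conflict; the accept item [Y' → Y .] counts as a complete item here).

Augment with Y' → Y and build the canonical LR(0) collection (I0 = CLOSURE({[Y' → . Y]}), then GOTO on every symbol after a dot until no new states appear). It has 11 states:
  I0: { [Y → . id ) Y], [Y → . id D S], [Y' → . Y] }  — shift
  I1: { [Y' → Y .] }  — accept
  I2: { [D → . )], [Y → id . ) Y], [Y → id . D S] }  — shift
  I3: { [D → ) .], [Y → . id ) Y], [Y → . id D S], [Y → id ) . Y] }  — shift, reduce
  I4: { [D → . )], [S → . ) )], [S → . ) Y], [S → . D], [Y → id D . S] }  — shift
  I5: { [D → ) .], [S → ) . )], [S → ) . Y], [Y → . id ) Y], [Y → . id D S] }  — shift, reduce
  I6: { [S → D .] }  — reduce
  I7: { [Y → id D S .] }  — reduce
  I8: { [S → ) ) .] }  — reduce
  I9: { [S → ) Y .] }  — reduce
  I10: { [Y → id ) Y .] }  — reduce

Conflict in state I3:
  Shift-reduce conflict between [D → ) .] and [Y → . id ) Y]
So the grammar is NOT LR(0).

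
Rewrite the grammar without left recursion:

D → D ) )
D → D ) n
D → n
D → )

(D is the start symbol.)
D is directly left-recursive. The standard transformation for
  A → A α₁ | ... | A α_m | β₁ | ... | β_n
is
  A  → β₁ A' | ... | β_n A'
  A' → α₁ A' | ... | α_m A' | ε

D → n becomes D → n D'
D → ) becomes D → ) D'
D → D ) ) becomes D' → ) ) D'
D → D ) n becomes D' → ) n D'
Add D' → ε

Resulting grammar:
D → n D'
D → ) D'
D' → ) ) D'
D' → ) n D'
D' → ε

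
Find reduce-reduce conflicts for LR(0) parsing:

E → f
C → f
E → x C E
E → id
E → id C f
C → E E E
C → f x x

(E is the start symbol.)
Yes — I7: [C → f .] vs [E → f .]

A reduce-reduce conflict occurs when an LR(0) state has two complete items [A → α .] and [B → β .] — both call for a reduction, and with no lookahead the parser cannot choose between them.

Augment with E' → E and build the canonical LR(0) collection (I0 = CLOSURE({[E' → . E]}), then GOTO on every symbol after a dot until no new states appear). It has 15 states:
  I0: { [E → . f], [E → . id C f], [E → . id], [E → . x C E], [E' → . E] }  — shift
  I1: { [E' → E .] }  — accept
  I2: { [E → f .] }  — reduce
  I3: { [C → . E E E], [C → . f x x], [C → . f], [E → . f], [E → . id C f], [E → . id], [E → . x C E], [E → id . C f], [E → id .] }  — shift, reduce
  I4: { [C → . E E E], [C → . f x x], [C → . f], [E → . f], [E → . id C f], [E → . id], [E → . x C E], [E → x . C E] }  — shift
  I5: { [E → . f], [E → . id C f], [E → . id], [E → . x C E], [E → x C . E] }  — shift
  I6: { [C → E . E E], [E → . f], [E → . id C f], [E → . id], [E → . x C E] }  — shift
  I7: { [C → f . x x], [C → f .], [E → f .] }  — shift, 2 reduces
  I8: { [C → f x . x] }  — shift
  I9: { [C → f x x .] }  — reduce
  I10: { [C → E E . E], [E → . f], [E → . id C f], [E → . id], [E → . x C E] }  — shift
  I11: { [C → E E E .] }  — reduce
  I12: { [E → x C E .] }  — reduce
  I13: { [E → id C . f] }  — shift
  I14: { [E → id C f .] }  — reduce

I7 contains complete items [C → f .], [E → f .] — reduce-reduce conflict.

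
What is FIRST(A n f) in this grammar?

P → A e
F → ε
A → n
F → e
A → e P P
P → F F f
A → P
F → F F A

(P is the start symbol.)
{ 'e', 'f', 'n' }

FIRST sets of the non-terminals involved (from the grammar, by fixed-point iteration):
  FIRST(A) = { 'e', 'f', 'n' }

To compute FIRST(A n f), process the symbols left to right:
Symbol A is a non-terminal. Add FIRST(A) \ {ε} = { 'e', 'f', 'n' }
A is not nullable (ε ∉ FIRST(A)), so stop here.
FIRST(A n f) = { 'e', 'f', 'n' }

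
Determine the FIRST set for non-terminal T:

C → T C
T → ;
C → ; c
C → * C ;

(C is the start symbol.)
{ ';' }

From T → ;:
  - ';' is a terminal: add ';' and stop

Collecting: FIRST(T) = { ';' }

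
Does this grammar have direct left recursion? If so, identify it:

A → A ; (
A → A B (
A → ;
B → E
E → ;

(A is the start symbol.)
A → A ; (: LEFT RECURSIVE (starts with A)
A → A B (: LEFT RECURSIVE (starts with A)
A → ;: starts with ';'
B → E: starts with E
E → ;: starts with ';'

The grammar has direct left recursion on: A.

Answer: Yes, A is left-recursive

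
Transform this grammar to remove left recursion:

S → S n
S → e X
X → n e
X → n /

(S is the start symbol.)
S → e X S'
S' → n S'
S' → ε
X → n e
X → n /

S is directly left-recursive. The standard transformation for
  A → A α₁ | ... | A α_m | β₁ | ... | β_n
is
  A  → β₁ A' | ... | β_n A'
  A' → α₁ A' | ... | α_m A' | ε

S → e X becomes S → e X S'
S → S n becomes S' → n S'
Add S' → ε

Productions for other non-terminals are unchanged:
  X → n e
  X → n /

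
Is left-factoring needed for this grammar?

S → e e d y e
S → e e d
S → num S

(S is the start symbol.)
Yes, S has productions with common prefix 'e e d'

Left-factoring is needed when two productions for the same non-terminal
share a common prefix on the right-hand side.

Productions for S:
  S → e e d y e
  S → e e d
  S → num S

Found common prefix 'e e d' in productions for S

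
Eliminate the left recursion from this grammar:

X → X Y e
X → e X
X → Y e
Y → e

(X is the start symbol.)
X → e X X'
X → Y e X'
X' → Y e X'
X' → ε
Y → e

X is directly left-recursive. The standard transformation for
  A → A α₁ | ... | A α_m | β₁ | ... | β_n
is
  A  → β₁ A' | ... | β_n A'
  A' → α₁ A' | ... | α_m A' | ε

X → e X becomes X → e X X'
X → Y e becomes X → Y e X'
X → X Y e becomes X' → Y e X'
Add X' → ε

Productions for other non-terminals are unchanged:
  Y → e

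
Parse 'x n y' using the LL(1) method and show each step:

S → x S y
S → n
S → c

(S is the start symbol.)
LL(1) parsing maintains a stack (initially the start symbol over $) and the input. At each step: if the stack top is a terminal, match it against the current input token; if it is a non-terminal N, replace it with the RHS of M[N, lookahead] (the unique production whose predict set contains the lookahead).

Stack is shown with the top on the left.

Stack    Input    Action
------------------------
S $      x n y $  output S → x S y
x S y $  x n y $  match 'x'
S y $    n y $    output S → n
n y $    n y $    match 'n'
y $      y $      match 'y'
$        $        accept

The string is accepted.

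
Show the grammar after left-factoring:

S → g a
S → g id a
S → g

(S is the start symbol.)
S → g S'
S' → a
S' → id a
S' → ε

Left-factoring transforms A → αβ₁ | αβ₂ into A → αA' and A' → β₁ | β₂
(α is the longest common prefix among the alternatives). Repeat until
no nonterminal has two alternatives with a common prefix.

Round 1: S has alternatives sharing prefix 'g'. Introduce S': S → g S'
  Add: S' → a
  Add: S' → id a
  Add: S' → ε

No remaining common prefixes — done.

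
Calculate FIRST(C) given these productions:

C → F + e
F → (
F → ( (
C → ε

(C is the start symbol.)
To compute FIRST(C), examine every production with C on the left-hand side, reading each right-hand side left to right until a non-nullable symbol is reached.

FIRST sets of the other non-terminals involved (by the same procedure, iterated to a fixed point):
  FIRST(F) = { '(' }

From C → F + e:
  - F is a non-terminal: add FIRST(F) \ {ε} = { '(' }
    F is not nullable, so stop
From C → ε:
  - ε-production, so ε ∈ FIRST(C)

Collecting: FIRST(C) = { '(', ε }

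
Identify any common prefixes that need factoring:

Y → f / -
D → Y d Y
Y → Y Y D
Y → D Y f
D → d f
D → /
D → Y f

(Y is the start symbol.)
Yes, D has productions with common prefix 'Y'

Left-factoring is needed when two productions for the same non-terminal
share a common prefix on the right-hand side.

Productions for Y:
  Y → f / -
  Y → Y Y D
  Y → D Y f
Productions for D:
  D → Y d Y
  D → d f
  D → /
  D → Y f

Found common prefix 'Y' in productions for D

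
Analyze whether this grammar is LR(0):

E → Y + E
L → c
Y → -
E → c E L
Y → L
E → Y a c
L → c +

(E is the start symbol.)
A grammar is LR(0) if no state in the canonical LR(0) collection has:
  - both a shift item (dot before a terminal) and a complete item (shift-reduce conflict), or
  - two or more complete items (reduce-reduce conflict; the accept item [E' → E .] counts as a complete item here).

Augment with E' → E and build the canonical LR(0) collection (I0 = CLOSURE({[E' → . E]}), then GOTO on every symbol after a dot until no new states appear). It has 14 states:
  I0: { [E → . Y + E], [E → . Y a c], [E → . c E L], [E' → . E], [L → . c +], [L → . c], [Y → . -], [Y → . L] }  — shift
  I1: { [Y → - .] }  — reduce
  I2: { [E' → E .] }  — accept
  I3: { [Y → L .] }  — reduce
  I4: { [E → Y . + E], [E → Y . a c] }  — shift
  I5: { [E → . Y + E], [E → . Y a c], [E → . c E L], [E → c . E L], [L → . c +], [L → . c], [L → c . +], [L → c .], [Y → . -], [Y → . L] }  — shift, reduce
  I6: { [L → c + .] }  — reduce
  I7: { [E → c E . L], [L → . c +], [L → . c] }  — shift
  I8: { [E → c E L .] }  — reduce
  I9: { [L → c . +], [L → c .] }  — shift, reduce
  I10: { [E → . Y + E], [E → . Y a c], [E → . c E L], [E → Y + . E], [L → . c +], [L → . c], [Y → . -], [Y → . L] }  — shift
  I11: { [E → Y a . c] }  — shift
  I12: { [E → Y a c .] }  — reduce
  I13: { [E → Y + E .] }  — reduce

Conflict in state I5:
  Shift-reduce conflict between [L → c .] and [E → . c E L]
So the grammar is NOT LR(0).

Answer: No. Shift-reduce conflict between [L → c .] and [E → . c E L]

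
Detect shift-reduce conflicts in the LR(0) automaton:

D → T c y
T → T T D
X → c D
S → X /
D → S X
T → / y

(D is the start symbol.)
No shift-reduce conflicts

Augment with D' → D and build the canonical LR(0) collection (I0 = CLOSURE({[D' → . D]}), then GOTO on every symbol after a dot until no new states appear). It has 17 states:
  I0: { [D → . S X], [D → . T c y], [D' → . D], [S → . X /], [T → . / y], [T → . T T D], [X → . c D] }  — shift
  I1: { [T → / . y] }  — shift
  I2: { [D' → D .] }  — accept
  I3: { [D → S . X], [X → . c D] }  — shift
  I4: { [D → T . c y], [T → . / y], [T → . T T D], [T → T . T D] }  — shift
  I5: { [S → X . /] }  — shift
  I6: { [D → . S X], [D → . T c y], [S → . X /], [T → . / y], [T → . T T D], [X → . c D], [X → c . D] }  — shift
  I7: { [X → c D .] }  — reduce
  I8: { [S → X / .] }  — reduce
  I9: { [D → . S X], [D → . T c y], [S → . X /], [T → . / y], [T → . T T D], [T → T . T D], [T → T T . D], [X → . c D] }  — shift
  I10: { [D → T c . y] }  — shift
  I11: { [D → T c y .] }  — reduce
  I12: { [T → T T D .] }  — reduce
  I13: { [D → . S X], [D → . T c y], [D → T . c y], [S → . X /], [T → . / y], [T → . T T D], [T → T . T D], [T → T T . D], [X → . c D] }  — shift
  I14: { [D → . S X], [D → . T c y], [D → T c . y], [S → . X /], [T → . / y], [T → . T T D], [X → . c D], [X → c . D] }  — shift
  I15: { [D → S X .] }  — reduce
  I16: { [T → / y .] }  — reduce

No state contains both a complete item and a shift item.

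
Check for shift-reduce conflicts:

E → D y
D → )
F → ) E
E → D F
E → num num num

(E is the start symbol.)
A shift-reduce conflict occurs when an LR(0) state has both:
  - a complete (reduce) item [A → α .] (dot at the end), and
  - a shift item [B → β . c γ] (dot before a terminal).

Augment with E' → E and build the canonical LR(0) collection (I0 = CLOSURE({[E' → . E]}), then GOTO on every symbol after a dot until no new states appear). It has 11 states:
  I0: { [D → . )], [E → . D F], [E → . D y], [E → . num num num], [E' → . E] }  — shift
  I1: { [D → ) .] }  — reduce
  I2: { [E → D . F], [E → D . y], [F → . ) E] }  — shift
  I3: { [E' → E .] }  — accept
  I4: { [E → num . num num] }  — shift
  I5: { [E → num num . num] }  — shift
  I6: { [E → num num num .] }  — reduce
  I7: { [D → . )], [E → . D F], [E → . D y], [E → . num num num], [F → ) . E] }  — shift
  I8: { [E → D F .] }  — reduce
  I9: { [E → D y .] }  — reduce
  I10: { [F → ) E .] }  — reduce

No state contains both a complete item and a shift item.

Answer: No shift-reduce conflicts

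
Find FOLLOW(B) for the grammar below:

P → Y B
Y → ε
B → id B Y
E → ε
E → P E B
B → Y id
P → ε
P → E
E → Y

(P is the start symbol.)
To compute FOLLOW(B), find every occurrence of B on a right-hand side N → α B β: add FIRST(β) \ {ε}, and if β is empty or nullable also add FOLLOW(N). Iterate to a fixed point.

In P → Y B: B is at the end, add FOLLOW(P)
In B → id B Y: B is followed by Y, add FIRST(Y) \ {ε} = { }
  Y is nullable, so FOLLOW(B) is also included — that is the set being defined, nothing new
In E → P E B: B is at the end, add FOLLOW(E)

The FOLLOW sets referred to above (computed the same way, to a fixed point):
  FOLLOW(P) = { $, 'id' }
  FOLLOW(E) = { $, 'id' }

Taking the union: FOLLOW(B) = { $, 'id' }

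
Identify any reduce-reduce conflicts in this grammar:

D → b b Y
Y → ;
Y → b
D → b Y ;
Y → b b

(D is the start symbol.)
Augment with D' → D and build the canonical LR(0) collection (I0 = CLOSURE({[D' → . D]}), then GOTO on every symbol after a dot until no new states appear). It has 10 states:
  I0: { [D → . b Y ;], [D → . b b Y], [D' → . D] }  — shift
  I1: { [D' → D .] }  — accept
  I2: { [D → b . Y ;], [D → b . b Y], [Y → . ;], [Y → . b b], [Y → . b] }  — shift
  I3: { [Y → ; .] }  — reduce
  I4: { [D → b Y . ;] }  — shift
  I5: { [D → b b . Y], [Y → . ;], [Y → . b b], [Y → . b], [Y → b . b], [Y → b .] }  — shift, reduce
  I6: { [D → b b Y .] }  — reduce
  I7: { [Y → b . b], [Y → b .], [Y → b b .] }  — shift, 2 reduces
  I8: { [Y → b b .] }  — reduce
  I9: { [D → b Y ; .] }  — reduce

I7 contains complete items [Y → b .], [Y → b b .] — reduce-reduce conflict.

Answer: Yes — I7: [Y → b .] vs [Y → b b .]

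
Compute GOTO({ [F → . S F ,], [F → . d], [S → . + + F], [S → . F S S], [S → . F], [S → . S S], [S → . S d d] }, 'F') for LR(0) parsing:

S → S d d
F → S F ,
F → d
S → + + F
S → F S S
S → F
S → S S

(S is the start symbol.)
{ [F → . S F ,], [F → . d], [S → . + + F], [S → . F S S], [S → . F], [S → . S S], [S → . S d d], [S → F . S S], [S → F .] }

GOTO(I, 'F') = CLOSURE({ [A → αX.β] : [A → α.Xβ] ∈ I, X = 'F' })

Items with dot before 'F', with the dot advanced:
  [S → . F] → [S → F .]
  [S → . F S S] → [S → F . S S]
Closure of the advanced items:
  [S → F . S S] has the dot before S: add [S → . S d d], [S → . + + F], [S → . F S S], [S → . F], [S → . S S]
  [S → . F S S] has the dot before F: add [F → . S F ,], [F → . d]

GOTO = { [F → . S F ,], [F → . d], [S → . + + F], [S → . F S S], [S → . F], [S → . S S], [S → . S d d], [S → F . S S], [S → F .] }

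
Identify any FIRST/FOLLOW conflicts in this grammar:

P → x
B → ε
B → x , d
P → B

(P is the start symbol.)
No FIRST/FOLLOW conflicts.

A FIRST/FOLLOW conflict occurs when a non-terminal N has a nullable alternative N → β (β ⇒* ε) and another alternative N → α with FIRST(α) ∩ FOLLOW(N) ≠ ∅: on such a lookahead the parser cannot decide between expanding α and letting N vanish via β.

Nullable non-terminals: B, P.
FIRST sets used below: FIRST(B) = { 'x', ε }

B: nullable alternative(s) B → ε; FOLLOW(B) = { $ }
  B → ε: FIRST \ {ε} = { } — this is the only nullable alternative, skip
  B → x , d: FIRST \ {ε} = { 'x' } — disjoint from FOLLOW(B)

P: nullable alternative(s) P → B; FOLLOW(P) = { $ }
  P → x: FIRST \ {ε} = { 'x' } — disjoint from FOLLOW(P)
  P → B: FIRST \ {ε} = { 'x' } — this is the only nullable alternative, skip

No FIRST/FOLLOW conflicts found.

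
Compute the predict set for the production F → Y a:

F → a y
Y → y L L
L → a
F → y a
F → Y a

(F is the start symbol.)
{ 'y' }

PREDICT(F → Y a) = (FIRST(RHS) \ {ε}) ∪ (FOLLOW(F) if ε ∈ FIRST(RHS), i.e. RHS ⇒* ε)
FIRST(Y) = { 'y' }
FIRST(Y a) = { 'y' }
ε ∉ FIRST(Y a), so FOLLOW(F) is not added.
PREDICT(F → Y a) = { 'y' }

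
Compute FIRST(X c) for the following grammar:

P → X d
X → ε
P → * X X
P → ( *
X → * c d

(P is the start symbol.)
FIRST sets of the non-terminals involved (from the grammar, by fixed-point iteration):
  FIRST(X) = { '*', ε }

To compute FIRST(X c), process the symbols left to right:
Symbol X is a non-terminal. Add FIRST(X) \ {ε} = { '*' }
X is nullable (ε ∈ FIRST(X)), continue to the next symbol.
Symbol c is a terminal. Add 'c' and stop.
FIRST(X c) = { '*', 'c' }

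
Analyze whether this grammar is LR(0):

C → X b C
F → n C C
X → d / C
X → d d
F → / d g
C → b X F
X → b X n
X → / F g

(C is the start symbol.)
No. Shift-reduce conflict between [X → b X n .] and [C → . b X F]

Augment with C' → C and build the canonical LR(0) collection (I0 = CLOSURE({[C' → . C]}), then GOTO on every symbol after a dot until no new states appear). It has 25 states:
  I0: { [C → . X b C], [C → . b X F], [C' → . C], [X → . / F g], [X → . b X n], [X → . d / C], [X → . d d] }  — shift
  I1: { [F → . / d g], [F → . n C C], [X → / . F g] }  — shift
  I2: { [C' → C .] }  — accept
  I3: { [C → X . b C] }  — shift
  I4: { [C → b . X F], [X → . / F g], [X → . b X n], [X → . d / C], [X → . d d], [X → b . X n] }  — shift
  I5: { [X → d . / C], [X → d . d] }  — shift
  I6: { [C → . X b C], [C → . b X F], [X → . / F g], [X → . b X n], [X → . d / C], [X → . d d], [X → d / . C] }  — shift
  I7: { [X → d d .] }  — reduce
  I8: { [X → d / C .] }  — reduce
  I9: { [C → b X . F], [F → . / d g], [F → . n C C], [X → b X . n] }  — shift
  I10: { [X → . / F g], [X → . b X n], [X → . d / C], [X → . d d], [X → b . X n] }  — shift
  I11: { [X → b X . n] }  — shift
  I12: { [X → b X n .] }  — reduce
  I13: { [F → / . d g] }  — shift
  I14: { [C → b X F .] }  — reduce
  I15: { [C → . X b C], [C → . b X F], [F → n . C C], [X → . / F g], [X → . b X n], [X → . d / C], [X → . d d], [X → b X n .] }  — shift, reduce
  I16: { [C → . X b C], [C → . b X F], [F → n C . C], [X → . / F g], [X → . b X n], [X → . d / C], [X → . d d] }  — shift
  I17: { [F → n C C .] }  — reduce
  I18: { [F → / d . g] }  — shift
  I19: { [F → / d g .] }  — reduce
  I20: { [C → . X b C], [C → . b X F], [C → X b . C], [X → . / F g], [X → . b X n], [X → . d / C], [X → . d d] }  — shift
  I21: { [C → X b C .] }  — reduce
  I22: { [X → / F . g] }  — shift
  I23: { [C → . X b C], [C → . b X F], [F → n . C C], [X → . / F g], [X → . b X n], [X → . d / C], [X → . d d] }  — shift
  I24: { [X → / F g .] }  — reduce

Conflict in state I15:
  Shift-reduce conflict between [X → b X n .] and [C → . b X F]
So the grammar is NOT LR(0).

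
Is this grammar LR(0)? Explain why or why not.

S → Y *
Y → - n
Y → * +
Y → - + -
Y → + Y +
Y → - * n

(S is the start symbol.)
Yes, the grammar is LR(0)

Augment with S' → S and build the canonical LR(0) collection (I0 = CLOSURE({[S' → . S]}), then GOTO on every symbol after a dot until no new states appear). It has 15 states:
  I0: { [S → . Y *], [S' → . S], [Y → . * +], [Y → . + Y +], [Y → . - * n], [Y → . - + -], [Y → . - n] }  — shift
  I1: { [Y → * . +] }  — shift
  I2: { [Y → + . Y +], [Y → . * +], [Y → . + Y +], [Y → . - * n], [Y → . - + -], [Y → . - n] }  — shift
  I3: { [Y → - . * n], [Y → - . + -], [Y → - . n] }  — shift
  I4: { [S' → S .] }  — accept
  I5: { [S → Y . *] }  — shift
  I6: { [S → Y * .] }  — reduce
  I7: { [Y → - * . n] }  — shift
  I8: { [Y → - + . -] }  — shift
  I9: { [Y → - n .] }  — reduce
  I10: { [Y → - + - .] }  — reduce
  I11: { [Y → - * n .] }  — reduce
  I12: { [Y → + Y . +] }  — shift
  I13: { [Y → + Y + .] }  — reduce
  I14: { [Y → * + .] }  — reduce

Every state is either a pure shift/goto state or contains exactly one complete item and nothing to shift — no conflicts. The grammar is LR(0).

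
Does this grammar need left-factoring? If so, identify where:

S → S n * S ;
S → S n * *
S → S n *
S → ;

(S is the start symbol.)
Left-factoring is needed when two productions for the same non-terminal
share a common prefix on the right-hand side.

Productions for S:
  S → S n * S ;
  S → S n * *
  S → S n *
  S → ;

Found common prefix 'S n *' in productions for S

Answer: Yes, S has productions with common prefix 'S n *'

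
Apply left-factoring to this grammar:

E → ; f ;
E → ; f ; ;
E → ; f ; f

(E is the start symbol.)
E → ; f ; E'
E' → ε
E' → ;
E' → f

Left-factoring transforms A → αβ₁ | αβ₂ into A → αA' and A' → β₁ | β₂
(α is the longest common prefix among the alternatives). Repeat until
no nonterminal has two alternatives with a common prefix.

Round 1: E has alternatives sharing prefix '; f ;'. Introduce E': E → ; f ; E'
  Add: E' → ε
  Add: E' → ;
  Add: E' → f

No remaining common prefixes — done.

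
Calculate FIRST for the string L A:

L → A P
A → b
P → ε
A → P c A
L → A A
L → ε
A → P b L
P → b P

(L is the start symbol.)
FIRST sets of the non-terminals involved (from the grammar, by fixed-point iteration):
  FIRST(L) = { 'b', 'c', ε }
  FIRST(A) = { 'b', 'c' }

To compute FIRST(L A), process the symbols left to right:
Symbol L is a non-terminal. Add FIRST(L) \ {ε} = { 'b', 'c' }
L is nullable (ε ∈ FIRST(L)), continue to the next symbol.
Symbol A is a non-terminal. Add FIRST(A) \ {ε} = { 'b', 'c' }
A is not nullable (ε ∉ FIRST(A)), so stop here.
FIRST(L A) = { 'b', 'c' }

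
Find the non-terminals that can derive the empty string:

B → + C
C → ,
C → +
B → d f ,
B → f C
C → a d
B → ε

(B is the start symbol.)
{ 'B' }

ε-productions: B → ε
So B is immediately nullable.
No further non-terminal can be added: every production for the remaining non-terminals contains a terminal or a non-nullable non-terminal.
Nullable = { 'B' }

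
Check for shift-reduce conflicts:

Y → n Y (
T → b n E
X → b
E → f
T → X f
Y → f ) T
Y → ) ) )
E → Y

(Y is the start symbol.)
Yes — I10: [X → b .] vs [T → b . n E]; I14: [E → f .] vs [Y → f . ) T]

A shift-reduce conflict occurs when an LR(0) state has both:
  - a complete (reduce) item [A → α .] (dot at the end), and
  - a shift item [B → β . c γ] (dot before a terminal).

Augment with Y' → Y and build the canonical LR(0) collection (I0 = CLOSURE({[Y' → . Y]}), then GOTO on every symbol after a dot until no new states appear). It has 18 states:
  I0: { [Y → . ) ) )], [Y → . f ) T], [Y → . n Y (], [Y' → . Y] }  — shift
  I1: { [Y → ) . ) )] }  — shift
  I2: { [Y' → Y .] }  — accept
  I3: { [Y → f . ) T] }  — shift
  I4: { [Y → . ) ) )], [Y → . f ) T], [Y → . n Y (], [Y → n . Y (] }  — shift
  I5: { [Y → n Y . (] }  — shift
  I6: { [Y → n Y ( .] }  — reduce
  I7: { [T → . X f], [T → . b n E], [X → . b], [Y → f ) . T] }  — shift
  I8: { [Y → f ) T .] }  — reduce
  I9: { [T → X . f] }  — shift
  I10: { [T → b . n E], [X → b .] }  — shift, reduce
  I11: { [E → . Y], [E → . f], [T → b n . E], [Y → . ) ) )], [Y → . f ) T], [Y → . n Y (] }  — shift
  I12: { [T → b n E .] }  — reduce
  I13: { [E → Y .] }  — reduce
  I14: { [E → f .], [Y → f . ) T] }  — shift, reduce
  I15: { [T → X f .] }  — reduce
  I16: { [Y → ) ) . )] }  — shift
  I17: { [Y → ) ) ) .] }  — reduce

I10 contains reduce item [X → b .] and shift item [T → b . n E] — shift-reduce conflict.
I14 contains reduce item [E → f .] and shift item [Y → f . ) T] — shift-reduce conflict.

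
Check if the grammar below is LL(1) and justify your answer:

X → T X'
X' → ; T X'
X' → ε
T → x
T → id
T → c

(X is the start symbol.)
A grammar is LL(1) if for each non-terminal N with multiple productions, the predict sets of those productions are pairwise disjoint, where PREDICT(N → α) = (FIRST(α) \ {ε}) ∪ (FOLLOW(N) if α ⇒* ε).

Relevant sets:
  FOLLOW(X') = { $ }

For X':
  PREDICT(X' → ';' T X') = { ';' }
  PREDICT(X' → ε) = { $ }
For T:
  PREDICT(T → x) = { 'x' }
  PREDICT(T → id) = { 'id' }
  PREDICT(T → c) = { 'c' }
X has a single production, so nothing to check there.

All predict sets are disjoint. The grammar IS LL(1).

Answer: Yes, the grammar is LL(1).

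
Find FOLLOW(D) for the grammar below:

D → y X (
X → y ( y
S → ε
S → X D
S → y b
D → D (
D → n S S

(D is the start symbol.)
{ $, '(', 'y' }

To compute FOLLOW(D), find every occurrence of D on a right-hand side N → α D β: add FIRST(β) \ {ε}, and if β is empty or nullable also add FOLLOW(N). Iterate to a fixed point.

D is the start symbol, so $ ∈ FOLLOW(D).
In S → X D: D is at the end, add FOLLOW(S)
In D → D (: D is followed by '(', add FIRST('(') \ {ε} = { '(' }

The FOLLOW sets referred to above (computed the same way, to a fixed point):
  FOLLOW(S) = { $, '(', 'y' }

Taking the union: FOLLOW(D) = { $, '(', 'y' }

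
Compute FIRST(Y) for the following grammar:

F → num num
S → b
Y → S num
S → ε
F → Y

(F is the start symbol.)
{ 'b', 'num' }

FIRST sets of the other non-terminals involved (by the same procedure, iterated to a fixed point):
  FIRST(S) = { 'b', ε }

From Y → S num:
  - S is a non-terminal: add FIRST(S) \ {ε} = { 'b' }
    S is nullable, so continue to the next symbol
  - num is a terminal: add 'num' and stop

Collecting: FIRST(Y) = { 'b', 'num' }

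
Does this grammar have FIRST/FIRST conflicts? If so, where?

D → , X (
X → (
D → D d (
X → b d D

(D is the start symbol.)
Yes. D → ',' X '(' / D → D d '(' on { ',' }

FIRST sets of the non-terminals at (or reachable through a nullable prefix from) the front of some alternative:
  FIRST(D) = { ',' }

Productions for D:
  D → , X (: FIRST = { ',' }
  D → D d (: FIRST = { ',' }
Productions for X:
  X → (: FIRST = { '(' }
  X → b d D: FIRST = { 'b' }

Conflict for D: D → , X ( and D → D d (
  Overlap: { ',' }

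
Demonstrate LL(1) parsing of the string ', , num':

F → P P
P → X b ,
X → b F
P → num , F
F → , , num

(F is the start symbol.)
LL(1) parsing maintains a stack (initially the start symbol over $) and the input. At each step: if the stack top is a terminal, match it against the current input token; if it is a non-terminal N, replace it with the RHS of M[N, lookahead] (the unique production whose predict set contains the lookahead).

Stack is shown with the top on the left.

Stack      Input      Action
----------------------------
F $        , , num $  output F → , , num
, , num $  , , num $  match ','
, num $    , num $    match ','
num $      num $      match 'num'
$          $          accept

The string is accepted.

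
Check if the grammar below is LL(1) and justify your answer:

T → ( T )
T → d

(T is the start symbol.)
A grammar is LL(1) if for each non-terminal N with multiple productions, the predict sets of those productions are pairwise disjoint, where PREDICT(N → α) = (FIRST(α) \ {ε}) ∪ (FOLLOW(N) if α ⇒* ε).

For T:
  PREDICT(T → '(' T ')') = { '(' }
  PREDICT(T → d) = { 'd' }

All predict sets are disjoint. The grammar IS LL(1).

Answer: Yes, the grammar is LL(1).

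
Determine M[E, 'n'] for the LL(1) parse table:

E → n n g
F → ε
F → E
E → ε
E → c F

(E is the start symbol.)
E → n n g

To find M[E, 'n'], we find productions for E where 'n' is in the predict set (PREDICT(N → α) = (FIRST(α) \ {ε}) ∪ (FOLLOW(N) if α ⇒* ε)).

Relevant sets:
  FOLLOW(E) = { $ }

E → n n g: PREDICT = { 'n' }
  'n' is in predict set, so this production goes in M[E, 'n']
E → ε: PREDICT = { $ }
E → c F: PREDICT = { 'c' }

M[E, 'n'] = E → n n g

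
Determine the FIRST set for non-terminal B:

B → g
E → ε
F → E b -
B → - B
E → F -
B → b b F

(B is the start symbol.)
To compute FIRST(B), examine every production with B on the left-hand side, reading each right-hand side left to right until a non-nullable symbol is reached.

From B → g:
  - g is a terminal: add 'g' and stop
From B → - B:
  - '-' is a terminal: add '-' and stop
From B → b b F:
  - b is a terminal: add 'b' and stop

Collecting: FIRST(B) = { '-', 'b', 'g' }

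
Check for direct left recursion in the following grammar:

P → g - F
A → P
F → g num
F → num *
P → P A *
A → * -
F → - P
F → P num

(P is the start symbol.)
Direct left recursion occurs when N → N α for some non-terminal N (the right-hand side begins with the left-hand side itself).

P → g - F: starts with g
A → P: starts with P
F → g num: starts with g
F → num *: starts with num
P → P A *: LEFT RECURSIVE (starts with P)
A → * -: starts with '*'
F → - P: starts with '-'
F → P num: starts with P

The grammar has direct left recursion on: P.

Answer: Yes, P is left-recursive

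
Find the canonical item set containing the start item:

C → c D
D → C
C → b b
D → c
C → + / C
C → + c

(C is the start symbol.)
First, augment the grammar with C' → C
I₀ = CLOSURE({ [C' → . C] }):
  [C' → . C] has the dot before C: add [C → . c D], [C → . b b], [C → . + / C], [C → . + c]
No further items can be added.

I₀ = { [C → . + / C], [C → . + c], [C → . b b], [C → . c D], [C' → . C] }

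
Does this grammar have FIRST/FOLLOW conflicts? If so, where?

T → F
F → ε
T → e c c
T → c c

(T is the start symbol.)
Nullable non-terminals: F, T.
FIRST sets used below: FIRST(F) = { ε }
F has a nullable alternative but only one production, so nothing to check.

T: nullable alternative(s) T → F; FOLLOW(T) = { $ }
  T → F: FIRST \ {ε} = { } — this is the only nullable alternative, skip
  T → e c c: FIRST \ {ε} = { 'e' } — disjoint from FOLLOW(T)
  T → c c: FIRST \ {ε} = { 'c' } — disjoint from FOLLOW(T)

No FIRST/FOLLOW conflicts found.

Answer: No FIRST/FOLLOW conflicts.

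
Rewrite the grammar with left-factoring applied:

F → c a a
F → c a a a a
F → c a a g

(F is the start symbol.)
F → c a a F'
F' → ε
F' → a a
F' → g

Left-factoring transforms A → αβ₁ | αβ₂ into A → αA' and A' → β₁ | β₂
(α is the longest common prefix among the alternatives). Repeat until
no nonterminal has two alternatives with a common prefix.

Round 1: F has alternatives sharing prefix 'c a a'. Introduce F': F → c a a F'
  Add: F' → ε
  Add: F' → a a
  Add: F' → g

No remaining common prefixes — done.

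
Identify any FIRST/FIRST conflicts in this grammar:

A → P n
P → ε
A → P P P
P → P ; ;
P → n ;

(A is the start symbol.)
Yes. A → P n / A → P P P on { ';', 'n' }; P → P ';' ';' / P → n ';' on { 'n' }

A FIRST/FIRST conflict occurs when two productions N → α and N → β for the same non-terminal have FIRST(α) ∩ FIRST(β) ≠ ∅ (with ε ∈ FIRST of a nullable right-hand side, so two nullable alternatives also conflict).

FIRST sets of the non-terminals at (or reachable through a nullable prefix from) the front of some alternative:
  FIRST(P) = { ';', 'n', ε }

Productions for A:
  A → P n: FIRST = { ';', 'n' }
  A → P P P: FIRST = { ';', 'n', ε }
Productions for P:
  P → ε: FIRST = { ε }
  P → P ; ;: FIRST = { ';', 'n' }
  P → n ;: FIRST = { 'n' }

Conflict for A: A → P n and A → P P P
  Overlap: { ';', 'n' }
Conflict for P: P → P ; ; and P → n ;
  Overlap: { 'n' }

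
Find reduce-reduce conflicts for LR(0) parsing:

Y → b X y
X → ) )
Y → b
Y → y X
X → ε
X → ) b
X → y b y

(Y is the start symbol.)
A reduce-reduce conflict occurs when an LR(0) state has two complete items [A → α .] and [B → β .] — both call for a reduction, and with no lookahead the parser cannot choose between them.

Augment with Y' → Y and build the canonical LR(0) collection (I0 = CLOSURE({[Y' → . Y]}), then GOTO on every symbol after a dot until no new states appear). It has 13 states:
  I0: { [Y → . b X y], [Y → . b], [Y → . y X], [Y' → . Y] }  — shift
  I1: { [Y' → Y .] }  — accept
  I2: { [X → . ) )], [X → . ) b], [X → . y b y], [X → .], [Y → b . X y], [Y → b .] }  — shift, 2 reduces
  I3: { [X → . ) )], [X → . ) b], [X → . y b y], [X → .], [Y → y . X] }  — shift, reduce
  I4: { [X → ) . )], [X → ) . b] }  — shift
  I5: { [Y → y X .] }  — reduce
  I6: { [X → y . b y] }  — shift
  I7: { [X → y b . y] }  — shift
  I8: { [X → y b y .] }  — reduce
  I9: { [X → ) ) .] }  — reduce
  I10: { [X → ) b .] }  — reduce
  I11: { [Y → b X . y] }  — shift
  I12: { [Y → b X y .] }  — reduce

I2 contains complete items [X → .], [Y → b .] — reduce-reduce conflict.

Answer: Yes — I2: [X → .] vs [Y → b .]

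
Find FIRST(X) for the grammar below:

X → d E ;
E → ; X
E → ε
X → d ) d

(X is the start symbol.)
From X → d E ;:
  - d is a terminal: add 'd' and stop
From X → d ) d:
  - d is a terminal: add 'd' and stop

Collecting: FIRST(X) = { 'd' }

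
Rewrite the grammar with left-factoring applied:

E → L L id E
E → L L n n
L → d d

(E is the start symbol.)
Left-factoring transforms A → αβ₁ | αβ₂ into A → αA' and A' → β₁ | β₂
(α is the longest common prefix among the alternatives). Repeat until
no nonterminal has two alternatives with a common prefix.

Round 1: E has alternatives sharing prefix 'L L'. Introduce E': E → L L E'
  Add: E' → id E
  Add: E' → n n

No remaining common prefixes — done.

Resulting grammar:
E → L L E'
E' → id E
E' → n n
L → d d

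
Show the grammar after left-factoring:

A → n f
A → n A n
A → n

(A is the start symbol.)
A → n A'
A' → f
A' → A n
A' → ε

Left-factoring transforms A → αβ₁ | αβ₂ into A → αA' and A' → β₁ | β₂
(α is the longest common prefix among the alternatives). Repeat until
no nonterminal has two alternatives with a common prefix.

Round 1: A has alternatives sharing prefix 'n'. Introduce A': A → n A'
  Add: A' → f
  Add: A' → A n
  Add: A' → ε

No remaining common prefixes — done.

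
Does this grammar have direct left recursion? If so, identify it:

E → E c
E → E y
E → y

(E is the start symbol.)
Yes, E is left-recursive

Direct left recursion occurs when N → N α for some non-terminal N (the right-hand side begins with the left-hand side itself).

E → E c: LEFT RECURSIVE (starts with E)
E → E y: LEFT RECURSIVE (starts with E)
E → y: starts with y

The grammar has direct left recursion on: E.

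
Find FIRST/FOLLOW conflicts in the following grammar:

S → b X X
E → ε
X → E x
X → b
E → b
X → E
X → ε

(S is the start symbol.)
Yes. E → b with FOLLOW(E) on { 'b' }; X → E x with FOLLOW(X) on { 'b', 'x' }; X → b with FOLLOW(X) on { 'b' }; X → E with FOLLOW(X) on { 'b' }

Nullable non-terminals: E, X.
FIRST sets used below: FIRST(E) = { 'b', ε }

E: nullable alternative(s) E → ε; FOLLOW(E) = { $, 'b', 'x' }
  E → ε: FIRST \ {ε} = { } — this is the only nullable alternative, skip
  E → b: FIRST \ {ε} = { 'b' } — overlaps FOLLOW(E) on { 'b' }: CONFLICT

X: nullable alternative(s) X → E, X → ε; FOLLOW(X) = { $, 'b', 'x' }
  X → E x: FIRST \ {ε} = { 'b', 'x' } — overlaps FOLLOW(X) on { 'b', 'x' }: CONFLICT
  X → b: FIRST \ {ε} = { 'b' } — overlaps FOLLOW(X) on { 'b' }: CONFLICT
  X → E: FIRST \ {ε} = { 'b' } — overlaps FOLLOW(X) on { 'b' }: CONFLICT
  X → ε: FIRST \ {ε} = { } — disjoint from FOLLOW(X)

S has no nullable alternative, so no FIRST/FOLLOW check is needed there.

So the grammar has 4 FIRST/FOLLOW conflicts (marked CONFLICT above).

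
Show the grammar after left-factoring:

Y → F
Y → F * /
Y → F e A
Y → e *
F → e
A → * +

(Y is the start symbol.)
Left-factoring transforms A → αβ₁ | αβ₂ into A → αA' and A' → β₁ | β₂
(α is the longest common prefix among the alternatives). Repeat until
no nonterminal has two alternatives with a common prefix.

Round 1: Y has alternatives sharing prefix 'F'. Introduce Y': Y → F Y'
  Add: Y' → ε
  Add: Y' → * /
  Add: Y' → e A

No remaining common prefixes — done.

Resulting grammar:
Y → F Y'
Y' → ε
Y' → * /
Y' → e A
Y → e *
F → e
A → * +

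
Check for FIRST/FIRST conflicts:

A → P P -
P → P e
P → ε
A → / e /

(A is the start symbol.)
No FIRST/FIRST conflicts.

FIRST sets of the non-terminals at (or reachable through a nullable prefix from) the front of some alternative:
  FIRST(P) = { 'e', ε }

Productions for A:
  A → P P -: FIRST = { '-', 'e' }
  A → / e /: FIRST = { '/' }
Productions for P:
  P → P e: FIRST = { 'e' }
  P → ε: FIRST = { ε }

All alternatives of each non-terminal have pairwise disjoint FIRST sets.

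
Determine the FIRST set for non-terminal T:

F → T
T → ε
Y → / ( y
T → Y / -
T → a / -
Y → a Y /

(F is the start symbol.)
To compute FIRST(T), examine every production with T on the left-hand side, reading each right-hand side left to right until a non-nullable symbol is reached.

FIRST sets of the other non-terminals involved (by the same procedure, iterated to a fixed point):
  FIRST(Y) = { '/', 'a' }

From T → ε:
  - ε-production, so ε ∈ FIRST(T)
From T → Y / -:
  - Y is a non-terminal: add FIRST(Y) \ {ε} = { '/', 'a' }
    Y is not nullable, so stop
From T → a / -:
  - a is a terminal: add 'a' and stop

Collecting: FIRST(T) = { '/', 'a', ε }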